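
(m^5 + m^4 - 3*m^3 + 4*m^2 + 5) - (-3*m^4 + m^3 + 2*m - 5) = m^5 + 4*m^4 - 4*m^3 + 4*m^2 - 2*m + 10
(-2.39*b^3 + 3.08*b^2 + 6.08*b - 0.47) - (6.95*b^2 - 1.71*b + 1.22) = -2.39*b^3 - 3.87*b^2 + 7.79*b - 1.69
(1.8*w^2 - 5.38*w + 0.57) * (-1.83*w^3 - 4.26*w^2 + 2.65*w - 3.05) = -3.294*w^5 + 2.1774*w^4 + 26.6457*w^3 - 22.1752*w^2 + 17.9195*w - 1.7385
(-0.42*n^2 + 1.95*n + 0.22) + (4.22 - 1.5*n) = -0.42*n^2 + 0.45*n + 4.44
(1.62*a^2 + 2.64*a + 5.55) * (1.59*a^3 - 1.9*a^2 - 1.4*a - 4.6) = 2.5758*a^5 + 1.1196*a^4 + 1.5405*a^3 - 21.693*a^2 - 19.914*a - 25.53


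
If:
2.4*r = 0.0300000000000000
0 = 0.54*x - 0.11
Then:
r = 0.01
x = 0.20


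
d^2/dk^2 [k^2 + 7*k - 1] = 2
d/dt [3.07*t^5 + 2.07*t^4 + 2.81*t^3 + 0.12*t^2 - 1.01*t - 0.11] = 15.35*t^4 + 8.28*t^3 + 8.43*t^2 + 0.24*t - 1.01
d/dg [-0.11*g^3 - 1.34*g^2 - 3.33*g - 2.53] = -0.33*g^2 - 2.68*g - 3.33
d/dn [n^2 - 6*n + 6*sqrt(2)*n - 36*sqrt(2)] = 2*n - 6 + 6*sqrt(2)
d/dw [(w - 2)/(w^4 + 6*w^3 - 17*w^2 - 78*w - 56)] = (w^4 + 6*w^3 - 17*w^2 - 78*w - 2*(w - 2)*(2*w^3 + 9*w^2 - 17*w - 39) - 56)/(-w^4 - 6*w^3 + 17*w^2 + 78*w + 56)^2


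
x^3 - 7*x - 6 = (x - 3)*(x + 1)*(x + 2)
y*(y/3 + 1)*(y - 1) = y^3/3 + 2*y^2/3 - y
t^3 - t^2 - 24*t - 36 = (t - 6)*(t + 2)*(t + 3)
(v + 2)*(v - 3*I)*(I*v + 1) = I*v^3 + 4*v^2 + 2*I*v^2 + 8*v - 3*I*v - 6*I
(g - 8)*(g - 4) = g^2 - 12*g + 32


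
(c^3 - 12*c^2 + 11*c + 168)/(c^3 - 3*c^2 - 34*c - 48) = (c - 7)/(c + 2)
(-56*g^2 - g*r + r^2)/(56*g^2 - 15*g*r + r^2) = (7*g + r)/(-7*g + r)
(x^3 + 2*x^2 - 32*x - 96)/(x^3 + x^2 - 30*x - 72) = (x + 4)/(x + 3)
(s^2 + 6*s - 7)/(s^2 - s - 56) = (s - 1)/(s - 8)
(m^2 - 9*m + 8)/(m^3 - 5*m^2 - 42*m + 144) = (m - 1)/(m^2 + 3*m - 18)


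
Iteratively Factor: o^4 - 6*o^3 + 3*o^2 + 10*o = (o - 2)*(o^3 - 4*o^2 - 5*o) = (o - 5)*(o - 2)*(o^2 + o) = o*(o - 5)*(o - 2)*(o + 1)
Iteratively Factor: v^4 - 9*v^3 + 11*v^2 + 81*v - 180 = (v - 5)*(v^3 - 4*v^2 - 9*v + 36) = (v - 5)*(v - 4)*(v^2 - 9) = (v - 5)*(v - 4)*(v + 3)*(v - 3)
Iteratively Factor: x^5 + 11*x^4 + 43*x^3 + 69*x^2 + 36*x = (x + 3)*(x^4 + 8*x^3 + 19*x^2 + 12*x) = x*(x + 3)*(x^3 + 8*x^2 + 19*x + 12) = x*(x + 3)^2*(x^2 + 5*x + 4) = x*(x + 1)*(x + 3)^2*(x + 4)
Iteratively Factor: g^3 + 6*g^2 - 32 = (g + 4)*(g^2 + 2*g - 8) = (g - 2)*(g + 4)*(g + 4)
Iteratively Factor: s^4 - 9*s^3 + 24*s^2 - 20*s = (s - 2)*(s^3 - 7*s^2 + 10*s) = s*(s - 2)*(s^2 - 7*s + 10) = s*(s - 2)^2*(s - 5)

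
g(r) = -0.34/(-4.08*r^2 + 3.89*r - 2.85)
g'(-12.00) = 0.00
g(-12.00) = 0.00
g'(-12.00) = 0.00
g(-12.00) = 0.00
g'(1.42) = -0.08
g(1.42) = 0.06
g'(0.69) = -0.13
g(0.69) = 0.16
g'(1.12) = -0.14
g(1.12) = 0.09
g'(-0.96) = 0.04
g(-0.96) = 0.03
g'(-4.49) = 0.00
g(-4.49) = 0.00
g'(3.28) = -0.01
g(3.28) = 0.01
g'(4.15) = -0.00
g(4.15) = 0.01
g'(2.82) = -0.01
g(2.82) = 0.01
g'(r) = -0.34*(8.16*r - 3.89)/(-4.08*r^2 + 3.89*r - 2.85)^2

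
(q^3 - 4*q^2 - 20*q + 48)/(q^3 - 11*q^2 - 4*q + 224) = (q^2 - 8*q + 12)/(q^2 - 15*q + 56)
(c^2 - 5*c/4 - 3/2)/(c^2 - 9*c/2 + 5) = (4*c + 3)/(2*(2*c - 5))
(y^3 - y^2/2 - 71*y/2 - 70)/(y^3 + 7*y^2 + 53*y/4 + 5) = 2*(y - 7)/(2*y + 1)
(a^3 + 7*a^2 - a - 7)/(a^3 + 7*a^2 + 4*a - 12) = (a^2 + 8*a + 7)/(a^2 + 8*a + 12)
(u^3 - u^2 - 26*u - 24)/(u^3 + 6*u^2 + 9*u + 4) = (u - 6)/(u + 1)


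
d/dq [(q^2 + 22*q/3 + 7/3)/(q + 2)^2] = 10*(3 - q)/(3*(q^3 + 6*q^2 + 12*q + 8))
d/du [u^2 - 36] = 2*u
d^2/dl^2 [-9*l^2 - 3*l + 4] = -18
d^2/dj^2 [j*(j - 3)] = 2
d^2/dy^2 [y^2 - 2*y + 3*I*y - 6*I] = 2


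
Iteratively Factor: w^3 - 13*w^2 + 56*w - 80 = (w - 4)*(w^2 - 9*w + 20) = (w - 4)^2*(w - 5)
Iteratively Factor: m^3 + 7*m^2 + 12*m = (m + 3)*(m^2 + 4*m) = m*(m + 3)*(m + 4)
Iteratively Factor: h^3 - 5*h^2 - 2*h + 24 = (h - 4)*(h^2 - h - 6) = (h - 4)*(h - 3)*(h + 2)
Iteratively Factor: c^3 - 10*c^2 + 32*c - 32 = (c - 2)*(c^2 - 8*c + 16) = (c - 4)*(c - 2)*(c - 4)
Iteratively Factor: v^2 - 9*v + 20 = (v - 5)*(v - 4)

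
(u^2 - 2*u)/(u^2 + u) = (u - 2)/(u + 1)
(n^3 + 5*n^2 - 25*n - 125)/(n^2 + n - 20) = (n^2 - 25)/(n - 4)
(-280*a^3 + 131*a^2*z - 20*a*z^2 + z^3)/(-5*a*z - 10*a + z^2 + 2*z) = (56*a^2 - 15*a*z + z^2)/(z + 2)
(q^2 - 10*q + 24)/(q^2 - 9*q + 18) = (q - 4)/(q - 3)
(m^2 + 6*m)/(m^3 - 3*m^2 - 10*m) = (m + 6)/(m^2 - 3*m - 10)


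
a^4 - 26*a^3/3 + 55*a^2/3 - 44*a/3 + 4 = (a - 6)*(a - 1)^2*(a - 2/3)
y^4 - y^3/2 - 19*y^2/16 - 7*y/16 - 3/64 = (y - 3/2)*(y + 1/4)^2*(y + 1/2)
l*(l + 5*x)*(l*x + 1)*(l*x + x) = l^4*x^2 + 5*l^3*x^3 + l^3*x^2 + l^3*x + 5*l^2*x^3 + 5*l^2*x^2 + l^2*x + 5*l*x^2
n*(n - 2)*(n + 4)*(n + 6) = n^4 + 8*n^3 + 4*n^2 - 48*n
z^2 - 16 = (z - 4)*(z + 4)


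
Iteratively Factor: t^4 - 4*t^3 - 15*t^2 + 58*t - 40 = (t - 5)*(t^3 + t^2 - 10*t + 8) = (t - 5)*(t - 2)*(t^2 + 3*t - 4) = (t - 5)*(t - 2)*(t - 1)*(t + 4)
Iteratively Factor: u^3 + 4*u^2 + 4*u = (u + 2)*(u^2 + 2*u) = (u + 2)^2*(u)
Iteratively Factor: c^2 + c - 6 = (c + 3)*(c - 2)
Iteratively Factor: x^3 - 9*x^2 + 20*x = (x - 5)*(x^2 - 4*x) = (x - 5)*(x - 4)*(x)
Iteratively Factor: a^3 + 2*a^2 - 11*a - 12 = (a - 3)*(a^2 + 5*a + 4) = (a - 3)*(a + 1)*(a + 4)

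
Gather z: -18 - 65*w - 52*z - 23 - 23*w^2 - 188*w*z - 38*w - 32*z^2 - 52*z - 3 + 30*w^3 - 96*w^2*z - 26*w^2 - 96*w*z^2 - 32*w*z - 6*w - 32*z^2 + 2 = 30*w^3 - 49*w^2 - 109*w + z^2*(-96*w - 64) + z*(-96*w^2 - 220*w - 104) - 42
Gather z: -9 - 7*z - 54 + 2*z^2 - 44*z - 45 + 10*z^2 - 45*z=12*z^2 - 96*z - 108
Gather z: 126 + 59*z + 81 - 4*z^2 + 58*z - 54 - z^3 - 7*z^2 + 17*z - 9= -z^3 - 11*z^2 + 134*z + 144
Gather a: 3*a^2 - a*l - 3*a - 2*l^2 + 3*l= 3*a^2 + a*(-l - 3) - 2*l^2 + 3*l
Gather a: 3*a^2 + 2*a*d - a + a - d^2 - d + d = 3*a^2 + 2*a*d - d^2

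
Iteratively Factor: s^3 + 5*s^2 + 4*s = (s)*(s^2 + 5*s + 4) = s*(s + 1)*(s + 4)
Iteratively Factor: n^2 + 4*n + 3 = (n + 1)*(n + 3)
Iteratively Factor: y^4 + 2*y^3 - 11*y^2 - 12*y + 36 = (y - 2)*(y^3 + 4*y^2 - 3*y - 18) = (y - 2)^2*(y^2 + 6*y + 9) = (y - 2)^2*(y + 3)*(y + 3)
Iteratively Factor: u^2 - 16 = (u - 4)*(u + 4)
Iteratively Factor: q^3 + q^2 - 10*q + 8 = (q - 2)*(q^2 + 3*q - 4) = (q - 2)*(q - 1)*(q + 4)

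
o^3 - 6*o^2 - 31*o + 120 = (o - 8)*(o - 3)*(o + 5)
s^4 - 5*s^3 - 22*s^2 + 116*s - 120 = (s - 6)*(s - 2)^2*(s + 5)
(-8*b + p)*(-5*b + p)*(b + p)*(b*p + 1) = 40*b^4*p + 27*b^3*p^2 + 40*b^3 - 12*b^2*p^3 + 27*b^2*p + b*p^4 - 12*b*p^2 + p^3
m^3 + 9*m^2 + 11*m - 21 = (m - 1)*(m + 3)*(m + 7)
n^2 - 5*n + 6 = (n - 3)*(n - 2)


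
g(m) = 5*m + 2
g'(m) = 5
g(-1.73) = -6.65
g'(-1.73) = 5.00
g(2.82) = 16.10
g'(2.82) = 5.00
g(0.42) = 4.10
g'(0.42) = 5.00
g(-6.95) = -32.75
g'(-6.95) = 5.00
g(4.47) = 24.35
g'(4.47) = 5.00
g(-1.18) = -3.90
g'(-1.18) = 5.00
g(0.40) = 4.00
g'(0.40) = 5.00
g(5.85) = 31.25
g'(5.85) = 5.00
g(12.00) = 62.00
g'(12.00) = 5.00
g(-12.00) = -58.00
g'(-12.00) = 5.00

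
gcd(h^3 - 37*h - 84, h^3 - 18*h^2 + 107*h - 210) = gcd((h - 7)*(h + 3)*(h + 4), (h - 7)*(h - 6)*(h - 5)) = h - 7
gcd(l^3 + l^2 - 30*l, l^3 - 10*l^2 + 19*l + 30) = l - 5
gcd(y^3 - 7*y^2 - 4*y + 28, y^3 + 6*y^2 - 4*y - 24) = y^2 - 4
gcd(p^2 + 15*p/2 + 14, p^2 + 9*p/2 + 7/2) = p + 7/2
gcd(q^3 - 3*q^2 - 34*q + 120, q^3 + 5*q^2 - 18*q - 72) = q^2 + 2*q - 24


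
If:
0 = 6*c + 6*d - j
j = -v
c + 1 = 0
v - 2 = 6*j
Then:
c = -1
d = 20/21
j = -2/7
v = 2/7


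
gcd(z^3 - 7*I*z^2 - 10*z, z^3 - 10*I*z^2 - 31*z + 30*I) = z^2 - 7*I*z - 10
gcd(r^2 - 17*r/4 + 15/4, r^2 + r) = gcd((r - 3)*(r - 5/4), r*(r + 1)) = 1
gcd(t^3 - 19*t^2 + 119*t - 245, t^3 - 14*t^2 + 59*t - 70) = t^2 - 12*t + 35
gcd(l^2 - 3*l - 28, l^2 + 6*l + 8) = l + 4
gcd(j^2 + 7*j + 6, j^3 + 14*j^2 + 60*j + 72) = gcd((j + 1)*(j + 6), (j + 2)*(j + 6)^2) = j + 6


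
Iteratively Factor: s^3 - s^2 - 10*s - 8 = (s + 2)*(s^2 - 3*s - 4) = (s + 1)*(s + 2)*(s - 4)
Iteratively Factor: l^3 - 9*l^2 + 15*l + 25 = (l - 5)*(l^2 - 4*l - 5) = (l - 5)*(l + 1)*(l - 5)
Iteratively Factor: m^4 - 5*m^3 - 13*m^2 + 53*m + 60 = (m + 3)*(m^3 - 8*m^2 + 11*m + 20) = (m - 5)*(m + 3)*(m^2 - 3*m - 4) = (m - 5)*(m - 4)*(m + 3)*(m + 1)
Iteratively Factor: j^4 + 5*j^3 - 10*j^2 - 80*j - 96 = (j - 4)*(j^3 + 9*j^2 + 26*j + 24) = (j - 4)*(j + 2)*(j^2 + 7*j + 12) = (j - 4)*(j + 2)*(j + 4)*(j + 3)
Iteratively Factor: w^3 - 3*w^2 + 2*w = (w - 1)*(w^2 - 2*w) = w*(w - 1)*(w - 2)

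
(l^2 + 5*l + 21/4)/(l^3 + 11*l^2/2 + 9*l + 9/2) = (l + 7/2)/(l^2 + 4*l + 3)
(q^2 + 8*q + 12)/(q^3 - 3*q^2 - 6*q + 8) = (q + 6)/(q^2 - 5*q + 4)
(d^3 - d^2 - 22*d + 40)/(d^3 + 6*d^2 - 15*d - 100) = (d - 2)/(d + 5)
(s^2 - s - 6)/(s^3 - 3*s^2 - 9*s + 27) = (s + 2)/(s^2 - 9)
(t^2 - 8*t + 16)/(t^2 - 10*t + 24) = (t - 4)/(t - 6)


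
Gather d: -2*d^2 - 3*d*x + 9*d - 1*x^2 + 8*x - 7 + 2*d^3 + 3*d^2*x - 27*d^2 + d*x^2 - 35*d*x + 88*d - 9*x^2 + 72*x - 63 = 2*d^3 + d^2*(3*x - 29) + d*(x^2 - 38*x + 97) - 10*x^2 + 80*x - 70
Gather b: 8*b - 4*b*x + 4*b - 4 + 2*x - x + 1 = b*(12 - 4*x) + x - 3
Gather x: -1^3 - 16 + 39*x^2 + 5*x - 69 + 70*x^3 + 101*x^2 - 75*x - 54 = 70*x^3 + 140*x^2 - 70*x - 140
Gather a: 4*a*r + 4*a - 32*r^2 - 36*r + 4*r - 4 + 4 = a*(4*r + 4) - 32*r^2 - 32*r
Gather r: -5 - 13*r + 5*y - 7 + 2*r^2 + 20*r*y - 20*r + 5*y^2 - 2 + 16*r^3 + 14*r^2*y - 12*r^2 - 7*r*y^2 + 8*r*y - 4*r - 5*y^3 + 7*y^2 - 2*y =16*r^3 + r^2*(14*y - 10) + r*(-7*y^2 + 28*y - 37) - 5*y^3 + 12*y^2 + 3*y - 14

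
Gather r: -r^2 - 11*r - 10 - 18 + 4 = -r^2 - 11*r - 24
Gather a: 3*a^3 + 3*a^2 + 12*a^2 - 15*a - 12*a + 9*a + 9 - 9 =3*a^3 + 15*a^2 - 18*a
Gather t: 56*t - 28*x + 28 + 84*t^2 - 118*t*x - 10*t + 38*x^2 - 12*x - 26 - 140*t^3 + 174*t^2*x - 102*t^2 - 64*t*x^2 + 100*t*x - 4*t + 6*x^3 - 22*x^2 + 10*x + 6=-140*t^3 + t^2*(174*x - 18) + t*(-64*x^2 - 18*x + 42) + 6*x^3 + 16*x^2 - 30*x + 8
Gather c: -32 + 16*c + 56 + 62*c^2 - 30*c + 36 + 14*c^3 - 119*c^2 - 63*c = 14*c^3 - 57*c^2 - 77*c + 60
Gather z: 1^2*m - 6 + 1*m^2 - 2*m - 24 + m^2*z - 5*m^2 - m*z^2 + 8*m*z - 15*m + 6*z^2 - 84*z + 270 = -4*m^2 - 16*m + z^2*(6 - m) + z*(m^2 + 8*m - 84) + 240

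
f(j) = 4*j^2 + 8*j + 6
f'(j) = 8*j + 8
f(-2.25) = 8.25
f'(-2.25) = -10.00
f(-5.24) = 73.91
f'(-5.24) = -33.92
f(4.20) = 110.16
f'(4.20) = 41.60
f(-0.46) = 3.17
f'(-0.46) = 4.32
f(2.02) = 38.48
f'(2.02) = 24.16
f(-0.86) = 2.08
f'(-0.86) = 1.12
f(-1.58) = 3.35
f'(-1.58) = -4.64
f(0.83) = 15.40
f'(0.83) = 14.64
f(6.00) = 198.00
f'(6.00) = 56.00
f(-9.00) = 258.00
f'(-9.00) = -64.00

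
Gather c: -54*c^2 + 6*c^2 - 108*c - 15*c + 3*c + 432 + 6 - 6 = -48*c^2 - 120*c + 432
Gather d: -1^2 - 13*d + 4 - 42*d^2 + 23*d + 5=-42*d^2 + 10*d + 8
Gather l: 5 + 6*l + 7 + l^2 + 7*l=l^2 + 13*l + 12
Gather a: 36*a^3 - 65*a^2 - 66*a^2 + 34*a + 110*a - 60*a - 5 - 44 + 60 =36*a^3 - 131*a^2 + 84*a + 11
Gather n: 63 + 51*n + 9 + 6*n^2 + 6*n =6*n^2 + 57*n + 72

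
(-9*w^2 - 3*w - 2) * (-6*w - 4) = 54*w^3 + 54*w^2 + 24*w + 8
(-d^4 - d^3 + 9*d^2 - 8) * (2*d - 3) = -2*d^5 + d^4 + 21*d^3 - 27*d^2 - 16*d + 24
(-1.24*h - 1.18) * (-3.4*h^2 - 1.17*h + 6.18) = 4.216*h^3 + 5.4628*h^2 - 6.2826*h - 7.2924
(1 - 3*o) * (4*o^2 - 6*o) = -12*o^3 + 22*o^2 - 6*o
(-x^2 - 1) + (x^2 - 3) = -4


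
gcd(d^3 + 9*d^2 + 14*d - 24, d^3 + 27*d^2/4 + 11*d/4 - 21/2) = d^2 + 5*d - 6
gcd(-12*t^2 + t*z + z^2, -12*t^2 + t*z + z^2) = -12*t^2 + t*z + z^2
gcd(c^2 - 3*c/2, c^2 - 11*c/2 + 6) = c - 3/2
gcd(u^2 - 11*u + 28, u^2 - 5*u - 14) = u - 7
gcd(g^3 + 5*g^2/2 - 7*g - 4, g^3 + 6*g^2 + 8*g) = g + 4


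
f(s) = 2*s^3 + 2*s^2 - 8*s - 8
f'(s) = 6*s^2 + 4*s - 8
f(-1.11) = 0.61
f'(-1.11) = -5.05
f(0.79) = -12.09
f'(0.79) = -1.10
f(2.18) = 4.79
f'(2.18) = 29.23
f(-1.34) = 1.50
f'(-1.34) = -2.59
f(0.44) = -10.96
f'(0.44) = -5.08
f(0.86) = -12.13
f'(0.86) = -0.12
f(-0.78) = -1.49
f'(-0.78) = -7.47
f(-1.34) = 1.50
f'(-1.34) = -2.59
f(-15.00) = -6188.00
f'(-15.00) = 1282.00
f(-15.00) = -6188.00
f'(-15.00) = 1282.00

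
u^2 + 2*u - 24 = (u - 4)*(u + 6)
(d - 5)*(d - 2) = d^2 - 7*d + 10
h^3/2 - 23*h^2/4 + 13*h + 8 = (h/2 + 1/4)*(h - 8)*(h - 4)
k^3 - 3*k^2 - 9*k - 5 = (k - 5)*(k + 1)^2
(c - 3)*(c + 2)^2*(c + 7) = c^4 + 8*c^3 - c^2 - 68*c - 84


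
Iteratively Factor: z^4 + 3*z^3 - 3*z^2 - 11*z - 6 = (z + 3)*(z^3 - 3*z - 2) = (z - 2)*(z + 3)*(z^2 + 2*z + 1) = (z - 2)*(z + 1)*(z + 3)*(z + 1)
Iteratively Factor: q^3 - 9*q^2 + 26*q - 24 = (q - 3)*(q^2 - 6*q + 8) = (q - 3)*(q - 2)*(q - 4)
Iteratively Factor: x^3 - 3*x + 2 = (x - 1)*(x^2 + x - 2) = (x - 1)^2*(x + 2)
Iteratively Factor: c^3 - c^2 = (c)*(c^2 - c) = c^2*(c - 1)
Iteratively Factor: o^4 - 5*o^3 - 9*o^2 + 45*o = (o + 3)*(o^3 - 8*o^2 + 15*o) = (o - 5)*(o + 3)*(o^2 - 3*o) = o*(o - 5)*(o + 3)*(o - 3)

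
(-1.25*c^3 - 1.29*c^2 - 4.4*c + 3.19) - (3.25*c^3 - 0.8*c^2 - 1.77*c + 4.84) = -4.5*c^3 - 0.49*c^2 - 2.63*c - 1.65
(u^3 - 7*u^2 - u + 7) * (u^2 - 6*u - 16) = u^5 - 13*u^4 + 25*u^3 + 125*u^2 - 26*u - 112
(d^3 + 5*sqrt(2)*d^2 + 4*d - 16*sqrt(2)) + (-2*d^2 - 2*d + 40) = d^3 - 2*d^2 + 5*sqrt(2)*d^2 + 2*d - 16*sqrt(2) + 40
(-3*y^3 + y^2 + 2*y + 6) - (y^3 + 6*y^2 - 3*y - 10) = -4*y^3 - 5*y^2 + 5*y + 16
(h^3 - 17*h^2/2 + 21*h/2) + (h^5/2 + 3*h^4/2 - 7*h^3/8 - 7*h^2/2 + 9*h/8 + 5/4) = h^5/2 + 3*h^4/2 + h^3/8 - 12*h^2 + 93*h/8 + 5/4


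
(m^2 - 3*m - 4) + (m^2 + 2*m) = 2*m^2 - m - 4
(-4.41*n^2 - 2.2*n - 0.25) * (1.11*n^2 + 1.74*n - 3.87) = -4.8951*n^4 - 10.1154*n^3 + 12.9612*n^2 + 8.079*n + 0.9675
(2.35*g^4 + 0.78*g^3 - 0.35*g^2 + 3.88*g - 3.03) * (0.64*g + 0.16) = 1.504*g^5 + 0.8752*g^4 - 0.0992*g^3 + 2.4272*g^2 - 1.3184*g - 0.4848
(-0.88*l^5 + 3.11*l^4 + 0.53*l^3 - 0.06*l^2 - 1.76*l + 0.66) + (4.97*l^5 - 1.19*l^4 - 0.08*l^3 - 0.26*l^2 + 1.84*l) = 4.09*l^5 + 1.92*l^4 + 0.45*l^3 - 0.32*l^2 + 0.0800000000000001*l + 0.66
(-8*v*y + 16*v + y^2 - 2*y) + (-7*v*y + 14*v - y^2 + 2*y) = -15*v*y + 30*v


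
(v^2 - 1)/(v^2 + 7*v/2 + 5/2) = 2*(v - 1)/(2*v + 5)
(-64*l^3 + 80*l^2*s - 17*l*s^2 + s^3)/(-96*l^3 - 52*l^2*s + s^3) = (8*l^2 - 9*l*s + s^2)/(12*l^2 + 8*l*s + s^2)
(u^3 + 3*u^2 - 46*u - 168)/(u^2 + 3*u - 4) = (u^2 - u - 42)/(u - 1)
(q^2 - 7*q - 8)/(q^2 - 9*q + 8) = (q + 1)/(q - 1)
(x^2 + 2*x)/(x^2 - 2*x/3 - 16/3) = 3*x/(3*x - 8)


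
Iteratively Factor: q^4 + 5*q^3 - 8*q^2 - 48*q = (q - 3)*(q^3 + 8*q^2 + 16*q) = (q - 3)*(q + 4)*(q^2 + 4*q) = (q - 3)*(q + 4)^2*(q)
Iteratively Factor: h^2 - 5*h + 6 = (h - 2)*(h - 3)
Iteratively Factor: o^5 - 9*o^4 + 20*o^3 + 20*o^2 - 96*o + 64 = (o - 1)*(o^4 - 8*o^3 + 12*o^2 + 32*o - 64) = (o - 1)*(o + 2)*(o^3 - 10*o^2 + 32*o - 32) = (o - 4)*(o - 1)*(o + 2)*(o^2 - 6*o + 8) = (o - 4)*(o - 2)*(o - 1)*(o + 2)*(o - 4)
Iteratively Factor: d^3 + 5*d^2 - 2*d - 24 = (d + 4)*(d^2 + d - 6) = (d - 2)*(d + 4)*(d + 3)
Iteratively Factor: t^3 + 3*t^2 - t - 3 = (t - 1)*(t^2 + 4*t + 3) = (t - 1)*(t + 1)*(t + 3)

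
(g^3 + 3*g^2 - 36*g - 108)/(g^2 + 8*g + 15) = (g^2 - 36)/(g + 5)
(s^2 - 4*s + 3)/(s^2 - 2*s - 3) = (s - 1)/(s + 1)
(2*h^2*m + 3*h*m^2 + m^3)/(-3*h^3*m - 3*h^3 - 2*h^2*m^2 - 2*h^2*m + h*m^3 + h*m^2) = m*(-2*h - m)/(h*(3*h*m + 3*h - m^2 - m))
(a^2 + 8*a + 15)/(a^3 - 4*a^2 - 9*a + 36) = (a + 5)/(a^2 - 7*a + 12)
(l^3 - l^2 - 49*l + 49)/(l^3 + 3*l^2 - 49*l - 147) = (l - 1)/(l + 3)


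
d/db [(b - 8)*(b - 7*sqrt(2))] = 2*b - 7*sqrt(2) - 8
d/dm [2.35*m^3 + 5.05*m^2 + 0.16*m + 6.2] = 7.05*m^2 + 10.1*m + 0.16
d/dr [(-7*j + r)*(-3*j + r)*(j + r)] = 11*j^2 - 18*j*r + 3*r^2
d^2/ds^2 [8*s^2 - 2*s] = 16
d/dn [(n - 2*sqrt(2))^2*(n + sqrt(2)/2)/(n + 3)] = (4*n^3 - 7*sqrt(2)*n^2 + 18*n^2 - 42*sqrt(2)*n - 8*sqrt(2) + 24)/(2*(n^2 + 6*n + 9))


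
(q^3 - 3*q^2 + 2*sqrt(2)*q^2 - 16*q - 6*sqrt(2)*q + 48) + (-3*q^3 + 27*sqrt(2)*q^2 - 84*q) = -2*q^3 - 3*q^2 + 29*sqrt(2)*q^2 - 100*q - 6*sqrt(2)*q + 48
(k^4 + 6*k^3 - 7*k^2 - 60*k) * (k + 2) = k^5 + 8*k^4 + 5*k^3 - 74*k^2 - 120*k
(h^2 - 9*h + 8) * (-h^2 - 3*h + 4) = -h^4 + 6*h^3 + 23*h^2 - 60*h + 32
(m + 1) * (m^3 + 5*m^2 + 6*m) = m^4 + 6*m^3 + 11*m^2 + 6*m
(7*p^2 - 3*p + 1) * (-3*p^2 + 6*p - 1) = -21*p^4 + 51*p^3 - 28*p^2 + 9*p - 1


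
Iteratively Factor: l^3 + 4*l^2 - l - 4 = (l + 1)*(l^2 + 3*l - 4) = (l + 1)*(l + 4)*(l - 1)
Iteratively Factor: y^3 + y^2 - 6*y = (y + 3)*(y^2 - 2*y) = y*(y + 3)*(y - 2)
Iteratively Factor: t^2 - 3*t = (t)*(t - 3)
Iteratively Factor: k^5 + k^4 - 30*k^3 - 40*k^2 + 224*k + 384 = (k - 4)*(k^4 + 5*k^3 - 10*k^2 - 80*k - 96) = (k - 4)*(k + 4)*(k^3 + k^2 - 14*k - 24) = (k - 4)*(k + 3)*(k + 4)*(k^2 - 2*k - 8) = (k - 4)^2*(k + 3)*(k + 4)*(k + 2)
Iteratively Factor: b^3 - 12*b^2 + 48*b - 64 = (b - 4)*(b^2 - 8*b + 16) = (b - 4)^2*(b - 4)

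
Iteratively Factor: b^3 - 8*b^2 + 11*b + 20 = (b - 4)*(b^2 - 4*b - 5) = (b - 5)*(b - 4)*(b + 1)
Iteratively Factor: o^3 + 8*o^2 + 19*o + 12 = (o + 3)*(o^2 + 5*o + 4) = (o + 3)*(o + 4)*(o + 1)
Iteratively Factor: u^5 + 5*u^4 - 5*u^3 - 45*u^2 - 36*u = (u + 4)*(u^4 + u^3 - 9*u^2 - 9*u) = u*(u + 4)*(u^3 + u^2 - 9*u - 9) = u*(u + 1)*(u + 4)*(u^2 - 9) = u*(u - 3)*(u + 1)*(u + 4)*(u + 3)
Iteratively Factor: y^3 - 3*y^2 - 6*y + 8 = (y - 4)*(y^2 + y - 2) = (y - 4)*(y + 2)*(y - 1)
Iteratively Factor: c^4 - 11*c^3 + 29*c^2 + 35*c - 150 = (c - 3)*(c^3 - 8*c^2 + 5*c + 50) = (c - 5)*(c - 3)*(c^2 - 3*c - 10) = (c - 5)^2*(c - 3)*(c + 2)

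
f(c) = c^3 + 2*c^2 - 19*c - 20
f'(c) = 3*c^2 + 4*c - 19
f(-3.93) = 24.86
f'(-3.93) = 11.61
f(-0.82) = -3.63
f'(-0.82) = -20.26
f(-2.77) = 26.72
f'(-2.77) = -7.06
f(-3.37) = 28.47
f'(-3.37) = 1.59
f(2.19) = -41.51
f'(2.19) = 4.15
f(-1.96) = 17.39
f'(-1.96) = -15.32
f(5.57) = 109.03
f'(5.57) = 96.35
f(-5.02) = -0.73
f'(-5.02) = 36.52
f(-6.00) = -50.00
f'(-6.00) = 65.00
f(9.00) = 700.00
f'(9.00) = 260.00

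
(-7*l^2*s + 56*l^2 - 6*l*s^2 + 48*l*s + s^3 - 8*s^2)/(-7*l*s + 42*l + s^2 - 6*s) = (l*s - 8*l + s^2 - 8*s)/(s - 6)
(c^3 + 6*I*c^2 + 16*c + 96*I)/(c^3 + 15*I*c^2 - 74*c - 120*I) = (c - 4*I)/(c + 5*I)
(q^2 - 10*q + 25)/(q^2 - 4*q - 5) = (q - 5)/(q + 1)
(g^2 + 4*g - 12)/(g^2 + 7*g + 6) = (g - 2)/(g + 1)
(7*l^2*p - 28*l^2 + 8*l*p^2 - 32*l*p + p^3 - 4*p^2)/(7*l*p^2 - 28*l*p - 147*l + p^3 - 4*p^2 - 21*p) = (l*p - 4*l + p^2 - 4*p)/(p^2 - 4*p - 21)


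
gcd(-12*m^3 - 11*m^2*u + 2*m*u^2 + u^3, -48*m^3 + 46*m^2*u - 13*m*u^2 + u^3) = -3*m + u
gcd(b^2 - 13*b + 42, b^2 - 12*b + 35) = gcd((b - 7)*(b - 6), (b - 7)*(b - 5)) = b - 7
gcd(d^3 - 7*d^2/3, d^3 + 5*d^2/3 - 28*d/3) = d^2 - 7*d/3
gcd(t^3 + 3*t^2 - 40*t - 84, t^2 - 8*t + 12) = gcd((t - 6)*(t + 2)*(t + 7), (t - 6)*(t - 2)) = t - 6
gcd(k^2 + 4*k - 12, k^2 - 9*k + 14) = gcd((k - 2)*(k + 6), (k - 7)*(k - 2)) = k - 2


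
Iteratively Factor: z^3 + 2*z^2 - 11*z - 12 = (z + 1)*(z^2 + z - 12) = (z - 3)*(z + 1)*(z + 4)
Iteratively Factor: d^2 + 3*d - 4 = (d - 1)*(d + 4)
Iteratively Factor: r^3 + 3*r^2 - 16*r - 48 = (r - 4)*(r^2 + 7*r + 12) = (r - 4)*(r + 4)*(r + 3)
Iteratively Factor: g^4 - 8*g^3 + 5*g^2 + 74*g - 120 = (g - 5)*(g^3 - 3*g^2 - 10*g + 24) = (g - 5)*(g - 4)*(g^2 + g - 6) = (g - 5)*(g - 4)*(g + 3)*(g - 2)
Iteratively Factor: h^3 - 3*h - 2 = (h - 2)*(h^2 + 2*h + 1) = (h - 2)*(h + 1)*(h + 1)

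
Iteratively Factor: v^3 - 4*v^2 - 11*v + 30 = (v - 5)*(v^2 + v - 6) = (v - 5)*(v + 3)*(v - 2)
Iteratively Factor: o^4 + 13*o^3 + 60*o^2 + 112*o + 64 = (o + 4)*(o^3 + 9*o^2 + 24*o + 16) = (o + 4)^2*(o^2 + 5*o + 4) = (o + 1)*(o + 4)^2*(o + 4)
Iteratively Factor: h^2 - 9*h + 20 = (h - 5)*(h - 4)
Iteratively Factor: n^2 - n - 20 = (n + 4)*(n - 5)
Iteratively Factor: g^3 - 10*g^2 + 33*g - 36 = (g - 3)*(g^2 - 7*g + 12) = (g - 3)^2*(g - 4)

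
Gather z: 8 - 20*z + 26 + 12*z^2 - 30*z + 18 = 12*z^2 - 50*z + 52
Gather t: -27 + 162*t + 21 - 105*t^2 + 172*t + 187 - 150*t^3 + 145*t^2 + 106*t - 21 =-150*t^3 + 40*t^2 + 440*t + 160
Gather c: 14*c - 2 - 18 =14*c - 20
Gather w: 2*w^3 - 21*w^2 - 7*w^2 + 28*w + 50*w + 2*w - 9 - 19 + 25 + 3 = 2*w^3 - 28*w^2 + 80*w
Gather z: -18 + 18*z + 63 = 18*z + 45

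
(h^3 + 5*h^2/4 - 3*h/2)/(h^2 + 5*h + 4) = h*(4*h^2 + 5*h - 6)/(4*(h^2 + 5*h + 4))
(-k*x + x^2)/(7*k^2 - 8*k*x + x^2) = x/(-7*k + x)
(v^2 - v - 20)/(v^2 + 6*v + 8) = (v - 5)/(v + 2)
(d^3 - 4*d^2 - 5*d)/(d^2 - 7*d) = (d^2 - 4*d - 5)/(d - 7)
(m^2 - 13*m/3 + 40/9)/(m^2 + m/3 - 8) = (m - 5/3)/(m + 3)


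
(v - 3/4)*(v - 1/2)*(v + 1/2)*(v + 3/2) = v^4 + 3*v^3/4 - 11*v^2/8 - 3*v/16 + 9/32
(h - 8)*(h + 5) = h^2 - 3*h - 40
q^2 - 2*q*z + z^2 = (-q + z)^2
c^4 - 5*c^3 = c^3*(c - 5)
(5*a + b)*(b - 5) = 5*a*b - 25*a + b^2 - 5*b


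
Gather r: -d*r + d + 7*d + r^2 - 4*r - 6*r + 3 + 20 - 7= 8*d + r^2 + r*(-d - 10) + 16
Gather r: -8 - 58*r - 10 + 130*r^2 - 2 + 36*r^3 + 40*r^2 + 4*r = 36*r^3 + 170*r^2 - 54*r - 20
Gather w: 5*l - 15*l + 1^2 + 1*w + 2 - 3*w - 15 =-10*l - 2*w - 12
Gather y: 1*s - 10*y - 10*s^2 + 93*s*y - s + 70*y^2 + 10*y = -10*s^2 + 93*s*y + 70*y^2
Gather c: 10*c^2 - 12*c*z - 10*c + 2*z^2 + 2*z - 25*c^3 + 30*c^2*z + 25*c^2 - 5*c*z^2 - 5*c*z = -25*c^3 + c^2*(30*z + 35) + c*(-5*z^2 - 17*z - 10) + 2*z^2 + 2*z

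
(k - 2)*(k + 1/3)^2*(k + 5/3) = k^4 + k^3/3 - 31*k^2/9 - 61*k/27 - 10/27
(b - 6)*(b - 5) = b^2 - 11*b + 30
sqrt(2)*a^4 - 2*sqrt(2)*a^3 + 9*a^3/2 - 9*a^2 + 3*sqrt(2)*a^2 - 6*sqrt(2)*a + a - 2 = (a - 2)*(a + sqrt(2))^2*(sqrt(2)*a + 1/2)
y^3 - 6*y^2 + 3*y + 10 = (y - 5)*(y - 2)*(y + 1)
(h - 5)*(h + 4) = h^2 - h - 20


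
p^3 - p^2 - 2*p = p*(p - 2)*(p + 1)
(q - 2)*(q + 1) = q^2 - q - 2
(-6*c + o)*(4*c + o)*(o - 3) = -24*c^2*o + 72*c^2 - 2*c*o^2 + 6*c*o + o^3 - 3*o^2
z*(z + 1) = z^2 + z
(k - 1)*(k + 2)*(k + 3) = k^3 + 4*k^2 + k - 6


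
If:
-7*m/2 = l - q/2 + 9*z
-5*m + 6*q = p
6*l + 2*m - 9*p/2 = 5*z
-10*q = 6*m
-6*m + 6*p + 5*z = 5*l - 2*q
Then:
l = 0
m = 0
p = 0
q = 0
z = 0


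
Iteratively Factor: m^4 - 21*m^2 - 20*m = (m + 1)*(m^3 - m^2 - 20*m) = m*(m + 1)*(m^2 - m - 20) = m*(m - 5)*(m + 1)*(m + 4)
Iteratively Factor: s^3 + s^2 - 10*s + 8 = (s + 4)*(s^2 - 3*s + 2) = (s - 1)*(s + 4)*(s - 2)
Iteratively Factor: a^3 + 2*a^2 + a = (a)*(a^2 + 2*a + 1) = a*(a + 1)*(a + 1)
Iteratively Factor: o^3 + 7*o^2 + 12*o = (o + 4)*(o^2 + 3*o) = o*(o + 4)*(o + 3)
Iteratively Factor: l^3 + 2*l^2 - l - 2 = (l - 1)*(l^2 + 3*l + 2) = (l - 1)*(l + 1)*(l + 2)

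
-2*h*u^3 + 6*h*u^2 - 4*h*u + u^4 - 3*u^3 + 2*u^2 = u*(-2*h + u)*(u - 2)*(u - 1)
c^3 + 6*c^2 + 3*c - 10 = (c - 1)*(c + 2)*(c + 5)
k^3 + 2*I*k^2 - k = k*(k + I)^2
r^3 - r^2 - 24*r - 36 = (r - 6)*(r + 2)*(r + 3)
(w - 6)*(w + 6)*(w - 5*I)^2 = w^4 - 10*I*w^3 - 61*w^2 + 360*I*w + 900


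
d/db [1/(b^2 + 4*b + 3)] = 2*(-b - 2)/(b^2 + 4*b + 3)^2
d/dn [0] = 0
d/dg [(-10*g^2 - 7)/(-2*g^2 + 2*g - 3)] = 2*(-10*g^2 + 16*g + 7)/(4*g^4 - 8*g^3 + 16*g^2 - 12*g + 9)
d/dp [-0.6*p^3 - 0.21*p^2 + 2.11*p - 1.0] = -1.8*p^2 - 0.42*p + 2.11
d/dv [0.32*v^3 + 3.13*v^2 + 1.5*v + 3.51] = 0.96*v^2 + 6.26*v + 1.5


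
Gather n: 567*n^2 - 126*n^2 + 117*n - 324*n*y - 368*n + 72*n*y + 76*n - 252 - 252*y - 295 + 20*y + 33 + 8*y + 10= 441*n^2 + n*(-252*y - 175) - 224*y - 504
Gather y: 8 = 8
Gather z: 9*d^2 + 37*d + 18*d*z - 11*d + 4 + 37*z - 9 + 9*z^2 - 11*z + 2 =9*d^2 + 26*d + 9*z^2 + z*(18*d + 26) - 3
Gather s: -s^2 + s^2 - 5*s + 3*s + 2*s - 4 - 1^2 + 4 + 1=0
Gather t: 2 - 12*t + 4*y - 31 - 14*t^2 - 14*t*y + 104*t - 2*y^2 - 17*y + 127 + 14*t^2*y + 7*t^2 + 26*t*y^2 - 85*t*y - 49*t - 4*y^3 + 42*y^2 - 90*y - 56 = t^2*(14*y - 7) + t*(26*y^2 - 99*y + 43) - 4*y^3 + 40*y^2 - 103*y + 42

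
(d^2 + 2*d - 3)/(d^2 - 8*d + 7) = (d + 3)/(d - 7)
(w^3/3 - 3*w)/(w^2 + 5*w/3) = (w^2 - 9)/(3*w + 5)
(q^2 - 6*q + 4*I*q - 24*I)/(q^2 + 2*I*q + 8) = (q - 6)/(q - 2*I)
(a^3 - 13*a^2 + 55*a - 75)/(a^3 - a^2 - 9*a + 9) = (a^2 - 10*a + 25)/(a^2 + 2*a - 3)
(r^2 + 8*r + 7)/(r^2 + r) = (r + 7)/r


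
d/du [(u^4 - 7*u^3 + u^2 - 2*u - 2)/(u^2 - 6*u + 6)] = (2*u^5 - 25*u^4 + 108*u^3 - 130*u^2 + 16*u - 24)/(u^4 - 12*u^3 + 48*u^2 - 72*u + 36)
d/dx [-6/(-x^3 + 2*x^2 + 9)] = 6*x*(4 - 3*x)/(-x^3 + 2*x^2 + 9)^2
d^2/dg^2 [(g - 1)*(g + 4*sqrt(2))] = 2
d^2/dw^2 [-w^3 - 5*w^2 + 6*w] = -6*w - 10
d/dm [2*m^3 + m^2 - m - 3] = 6*m^2 + 2*m - 1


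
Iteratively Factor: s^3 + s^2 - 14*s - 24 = (s - 4)*(s^2 + 5*s + 6) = (s - 4)*(s + 3)*(s + 2)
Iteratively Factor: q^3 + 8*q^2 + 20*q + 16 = (q + 4)*(q^2 + 4*q + 4) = (q + 2)*(q + 4)*(q + 2)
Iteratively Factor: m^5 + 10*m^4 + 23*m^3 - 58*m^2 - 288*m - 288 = (m + 2)*(m^4 + 8*m^3 + 7*m^2 - 72*m - 144) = (m + 2)*(m + 3)*(m^3 + 5*m^2 - 8*m - 48) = (m + 2)*(m + 3)*(m + 4)*(m^2 + m - 12) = (m - 3)*(m + 2)*(m + 3)*(m + 4)*(m + 4)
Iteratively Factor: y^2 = (y)*(y)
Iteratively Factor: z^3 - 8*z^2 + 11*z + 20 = (z + 1)*(z^2 - 9*z + 20) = (z - 5)*(z + 1)*(z - 4)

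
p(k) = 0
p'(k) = 0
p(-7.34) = 0.00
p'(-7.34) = 0.00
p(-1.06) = 0.00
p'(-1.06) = 0.00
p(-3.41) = 0.00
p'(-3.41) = 0.00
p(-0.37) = 0.00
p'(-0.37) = 0.00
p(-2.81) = 0.00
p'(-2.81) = 0.00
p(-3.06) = 0.00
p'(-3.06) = 0.00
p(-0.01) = 0.00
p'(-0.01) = 0.00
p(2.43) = 0.00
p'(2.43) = 0.00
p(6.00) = 0.00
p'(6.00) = 0.00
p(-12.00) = 0.00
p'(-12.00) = 0.00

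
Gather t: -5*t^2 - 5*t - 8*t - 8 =-5*t^2 - 13*t - 8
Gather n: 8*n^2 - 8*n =8*n^2 - 8*n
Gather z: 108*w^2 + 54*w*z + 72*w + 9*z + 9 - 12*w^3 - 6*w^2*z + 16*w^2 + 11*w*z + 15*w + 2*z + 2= -12*w^3 + 124*w^2 + 87*w + z*(-6*w^2 + 65*w + 11) + 11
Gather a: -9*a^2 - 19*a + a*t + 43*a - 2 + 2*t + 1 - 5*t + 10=-9*a^2 + a*(t + 24) - 3*t + 9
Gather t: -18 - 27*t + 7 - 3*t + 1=-30*t - 10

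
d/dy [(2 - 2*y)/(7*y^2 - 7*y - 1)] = 2*(7*y^2 - 14*y + 8)/(49*y^4 - 98*y^3 + 35*y^2 + 14*y + 1)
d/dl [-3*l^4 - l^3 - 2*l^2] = l*(-12*l^2 - 3*l - 4)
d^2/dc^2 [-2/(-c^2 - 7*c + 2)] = 4*(-c^2 - 7*c + (2*c + 7)^2 + 2)/(c^2 + 7*c - 2)^3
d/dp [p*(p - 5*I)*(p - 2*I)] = 3*p^2 - 14*I*p - 10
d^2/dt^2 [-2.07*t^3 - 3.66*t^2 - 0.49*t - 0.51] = -12.42*t - 7.32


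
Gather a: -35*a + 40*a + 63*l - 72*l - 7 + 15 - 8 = 5*a - 9*l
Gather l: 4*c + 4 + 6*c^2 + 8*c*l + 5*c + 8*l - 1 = 6*c^2 + 9*c + l*(8*c + 8) + 3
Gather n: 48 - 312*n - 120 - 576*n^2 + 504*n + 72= -576*n^2 + 192*n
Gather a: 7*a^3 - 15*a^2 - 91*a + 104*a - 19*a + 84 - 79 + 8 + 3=7*a^3 - 15*a^2 - 6*a + 16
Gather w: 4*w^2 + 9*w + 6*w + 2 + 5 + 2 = 4*w^2 + 15*w + 9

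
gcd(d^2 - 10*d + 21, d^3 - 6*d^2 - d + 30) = d - 3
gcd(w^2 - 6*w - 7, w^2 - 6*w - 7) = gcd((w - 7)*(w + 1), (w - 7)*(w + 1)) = w^2 - 6*w - 7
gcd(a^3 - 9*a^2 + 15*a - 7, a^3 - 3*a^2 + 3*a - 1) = a^2 - 2*a + 1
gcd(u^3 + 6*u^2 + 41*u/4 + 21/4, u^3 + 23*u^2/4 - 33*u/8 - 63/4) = u + 3/2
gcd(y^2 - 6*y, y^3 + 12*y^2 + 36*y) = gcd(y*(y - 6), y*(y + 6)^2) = y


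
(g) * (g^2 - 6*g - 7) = g^3 - 6*g^2 - 7*g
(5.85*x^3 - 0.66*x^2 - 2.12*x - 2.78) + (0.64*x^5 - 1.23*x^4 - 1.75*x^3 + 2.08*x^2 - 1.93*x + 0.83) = 0.64*x^5 - 1.23*x^4 + 4.1*x^3 + 1.42*x^2 - 4.05*x - 1.95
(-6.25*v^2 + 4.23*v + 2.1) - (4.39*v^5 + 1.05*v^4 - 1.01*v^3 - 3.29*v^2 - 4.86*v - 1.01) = -4.39*v^5 - 1.05*v^4 + 1.01*v^3 - 2.96*v^2 + 9.09*v + 3.11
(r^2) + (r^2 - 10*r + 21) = 2*r^2 - 10*r + 21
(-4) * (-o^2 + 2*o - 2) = 4*o^2 - 8*o + 8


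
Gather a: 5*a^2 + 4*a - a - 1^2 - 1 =5*a^2 + 3*a - 2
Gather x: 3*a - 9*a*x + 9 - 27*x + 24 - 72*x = 3*a + x*(-9*a - 99) + 33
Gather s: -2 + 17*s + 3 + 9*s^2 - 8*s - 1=9*s^2 + 9*s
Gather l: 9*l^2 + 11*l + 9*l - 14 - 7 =9*l^2 + 20*l - 21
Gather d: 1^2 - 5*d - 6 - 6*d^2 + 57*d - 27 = -6*d^2 + 52*d - 32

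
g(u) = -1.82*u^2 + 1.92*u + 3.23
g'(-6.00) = 23.76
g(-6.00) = -73.81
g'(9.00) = -30.84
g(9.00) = -126.91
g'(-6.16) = 24.34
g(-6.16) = -77.66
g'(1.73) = -4.38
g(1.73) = 1.10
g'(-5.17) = 20.74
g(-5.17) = -55.34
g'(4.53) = -14.57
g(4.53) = -25.42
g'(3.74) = -11.69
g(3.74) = -15.05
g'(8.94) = -30.62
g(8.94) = -125.07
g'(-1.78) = 8.40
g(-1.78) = -5.95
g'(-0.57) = 3.99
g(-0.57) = 1.54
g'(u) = 1.92 - 3.64*u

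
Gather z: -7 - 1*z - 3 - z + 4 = -2*z - 6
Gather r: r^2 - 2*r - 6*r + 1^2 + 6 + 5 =r^2 - 8*r + 12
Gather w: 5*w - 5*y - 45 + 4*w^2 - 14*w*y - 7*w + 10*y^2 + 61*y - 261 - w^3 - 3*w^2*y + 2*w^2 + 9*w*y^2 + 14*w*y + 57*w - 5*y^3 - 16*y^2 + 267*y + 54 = -w^3 + w^2*(6 - 3*y) + w*(9*y^2 + 55) - 5*y^3 - 6*y^2 + 323*y - 252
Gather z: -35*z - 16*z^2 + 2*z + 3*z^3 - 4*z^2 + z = 3*z^3 - 20*z^2 - 32*z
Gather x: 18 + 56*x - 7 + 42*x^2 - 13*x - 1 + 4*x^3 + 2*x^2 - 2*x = 4*x^3 + 44*x^2 + 41*x + 10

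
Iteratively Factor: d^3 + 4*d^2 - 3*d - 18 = (d - 2)*(d^2 + 6*d + 9) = (d - 2)*(d + 3)*(d + 3)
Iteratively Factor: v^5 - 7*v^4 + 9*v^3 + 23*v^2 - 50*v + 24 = (v - 4)*(v^4 - 3*v^3 - 3*v^2 + 11*v - 6) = (v - 4)*(v - 1)*(v^3 - 2*v^2 - 5*v + 6) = (v - 4)*(v - 3)*(v - 1)*(v^2 + v - 2) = (v - 4)*(v - 3)*(v - 1)*(v + 2)*(v - 1)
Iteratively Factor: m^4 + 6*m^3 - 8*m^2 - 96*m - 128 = (m - 4)*(m^3 + 10*m^2 + 32*m + 32) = (m - 4)*(m + 4)*(m^2 + 6*m + 8) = (m - 4)*(m + 4)^2*(m + 2)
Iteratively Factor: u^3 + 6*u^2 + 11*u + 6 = (u + 1)*(u^2 + 5*u + 6) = (u + 1)*(u + 2)*(u + 3)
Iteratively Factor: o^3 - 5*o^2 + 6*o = (o - 2)*(o^2 - 3*o) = o*(o - 2)*(o - 3)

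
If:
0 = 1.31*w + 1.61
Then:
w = -1.23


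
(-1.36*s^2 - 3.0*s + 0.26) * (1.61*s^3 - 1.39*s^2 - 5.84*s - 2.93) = -2.1896*s^5 - 2.9396*s^4 + 12.531*s^3 + 21.1434*s^2 + 7.2716*s - 0.7618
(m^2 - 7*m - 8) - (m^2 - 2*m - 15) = 7 - 5*m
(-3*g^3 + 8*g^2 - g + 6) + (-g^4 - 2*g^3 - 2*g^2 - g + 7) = -g^4 - 5*g^3 + 6*g^2 - 2*g + 13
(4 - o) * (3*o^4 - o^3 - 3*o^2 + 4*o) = -3*o^5 + 13*o^4 - o^3 - 16*o^2 + 16*o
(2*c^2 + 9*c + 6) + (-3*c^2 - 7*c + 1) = -c^2 + 2*c + 7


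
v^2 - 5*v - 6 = (v - 6)*(v + 1)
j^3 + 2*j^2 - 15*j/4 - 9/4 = (j - 3/2)*(j + 1/2)*(j + 3)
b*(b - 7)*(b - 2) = b^3 - 9*b^2 + 14*b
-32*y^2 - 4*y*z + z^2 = (-8*y + z)*(4*y + z)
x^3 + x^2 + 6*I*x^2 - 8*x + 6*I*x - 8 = (x + 1)*(x + 2*I)*(x + 4*I)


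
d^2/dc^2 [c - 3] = 0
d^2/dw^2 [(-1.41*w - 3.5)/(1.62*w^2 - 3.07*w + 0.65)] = (-(1.41*w + 3.5)*(3.24*w - 3.07)*(6.48*w - 6.14) + (13.7052*w + 2.6826)*(1.62*w^2 - 3.07*w + 0.65))/(1.62*w^2 - 3.07*w + 0.65)^3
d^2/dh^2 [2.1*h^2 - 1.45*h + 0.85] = 4.20000000000000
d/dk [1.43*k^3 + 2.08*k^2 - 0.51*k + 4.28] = 4.29*k^2 + 4.16*k - 0.51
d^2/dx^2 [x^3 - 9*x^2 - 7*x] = 6*x - 18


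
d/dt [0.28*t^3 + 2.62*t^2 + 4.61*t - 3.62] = 0.84*t^2 + 5.24*t + 4.61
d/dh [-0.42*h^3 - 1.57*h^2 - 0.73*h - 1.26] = -1.26*h^2 - 3.14*h - 0.73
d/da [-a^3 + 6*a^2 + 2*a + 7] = -3*a^2 + 12*a + 2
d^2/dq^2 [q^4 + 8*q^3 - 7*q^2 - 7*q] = 12*q^2 + 48*q - 14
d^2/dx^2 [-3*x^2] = -6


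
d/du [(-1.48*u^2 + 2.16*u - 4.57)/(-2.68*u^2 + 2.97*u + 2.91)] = (1.3932*u^2 - 33.1088*u + 19.8585)/(7.1824*u^4 - 15.9192*u^3 - 6.7767*u^2 + 17.2854*u + 8.4681)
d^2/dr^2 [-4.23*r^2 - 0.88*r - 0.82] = -8.46000000000000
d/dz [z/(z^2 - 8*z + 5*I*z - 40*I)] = (-z^2 - 40*I)/(z^4 + z^3*(-16 + 10*I) + z^2*(39 - 160*I) + z*(400 + 640*I) - 1600)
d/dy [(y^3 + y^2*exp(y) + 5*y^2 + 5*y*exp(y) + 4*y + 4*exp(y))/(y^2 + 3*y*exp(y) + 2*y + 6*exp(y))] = ((y^2 + 3*y*exp(y) + 2*y + 6*exp(y))*(y^2*exp(y) + 3*y^2 + 7*y*exp(y) + 10*y + 9*exp(y) + 4) - (3*y*exp(y) + 2*y + 9*exp(y) + 2)*(y^3 + y^2*exp(y) + 5*y^2 + 5*y*exp(y) + 4*y + 4*exp(y)))/(y^2 + 3*y*exp(y) + 2*y + 6*exp(y))^2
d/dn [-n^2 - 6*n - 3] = -2*n - 6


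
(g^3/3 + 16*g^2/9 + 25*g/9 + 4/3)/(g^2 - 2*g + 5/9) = (3*g^3 + 16*g^2 + 25*g + 12)/(9*g^2 - 18*g + 5)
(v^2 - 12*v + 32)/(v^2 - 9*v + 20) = (v - 8)/(v - 5)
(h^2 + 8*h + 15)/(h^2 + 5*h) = (h + 3)/h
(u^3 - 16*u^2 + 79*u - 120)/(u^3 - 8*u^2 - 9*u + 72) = (u - 5)/(u + 3)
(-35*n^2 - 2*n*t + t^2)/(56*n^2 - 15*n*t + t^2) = (5*n + t)/(-8*n + t)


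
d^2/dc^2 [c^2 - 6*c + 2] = 2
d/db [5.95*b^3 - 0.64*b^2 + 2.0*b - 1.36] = 17.85*b^2 - 1.28*b + 2.0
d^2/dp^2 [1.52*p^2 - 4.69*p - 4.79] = 3.04000000000000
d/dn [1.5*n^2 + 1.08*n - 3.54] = 3.0*n + 1.08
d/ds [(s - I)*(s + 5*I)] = 2*s + 4*I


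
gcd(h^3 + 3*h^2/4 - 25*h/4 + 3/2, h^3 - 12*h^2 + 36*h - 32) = h - 2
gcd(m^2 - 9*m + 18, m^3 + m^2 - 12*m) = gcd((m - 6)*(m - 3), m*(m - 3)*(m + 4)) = m - 3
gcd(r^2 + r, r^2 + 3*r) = r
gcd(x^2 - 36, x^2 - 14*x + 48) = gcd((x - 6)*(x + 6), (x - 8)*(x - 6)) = x - 6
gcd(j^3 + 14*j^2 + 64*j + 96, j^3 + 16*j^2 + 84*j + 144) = j^2 + 10*j + 24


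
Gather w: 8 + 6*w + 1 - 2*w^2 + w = -2*w^2 + 7*w + 9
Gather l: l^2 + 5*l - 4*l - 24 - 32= l^2 + l - 56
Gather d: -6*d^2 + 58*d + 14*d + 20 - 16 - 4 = -6*d^2 + 72*d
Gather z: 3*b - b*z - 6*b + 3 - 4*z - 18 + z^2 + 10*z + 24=-3*b + z^2 + z*(6 - b) + 9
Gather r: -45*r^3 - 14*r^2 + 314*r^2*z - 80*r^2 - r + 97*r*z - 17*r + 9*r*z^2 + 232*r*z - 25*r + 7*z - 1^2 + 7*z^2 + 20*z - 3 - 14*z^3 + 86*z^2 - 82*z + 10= -45*r^3 + r^2*(314*z - 94) + r*(9*z^2 + 329*z - 43) - 14*z^3 + 93*z^2 - 55*z + 6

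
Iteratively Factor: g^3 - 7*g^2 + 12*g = (g - 3)*(g^2 - 4*g) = (g - 4)*(g - 3)*(g)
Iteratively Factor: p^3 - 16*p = (p - 4)*(p^2 + 4*p) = p*(p - 4)*(p + 4)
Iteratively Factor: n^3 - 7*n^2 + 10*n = (n - 5)*(n^2 - 2*n) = (n - 5)*(n - 2)*(n)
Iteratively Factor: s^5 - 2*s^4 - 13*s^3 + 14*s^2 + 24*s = (s)*(s^4 - 2*s^3 - 13*s^2 + 14*s + 24) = s*(s + 3)*(s^3 - 5*s^2 + 2*s + 8) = s*(s - 4)*(s + 3)*(s^2 - s - 2) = s*(s - 4)*(s + 1)*(s + 3)*(s - 2)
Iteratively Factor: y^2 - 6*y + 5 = (y - 5)*(y - 1)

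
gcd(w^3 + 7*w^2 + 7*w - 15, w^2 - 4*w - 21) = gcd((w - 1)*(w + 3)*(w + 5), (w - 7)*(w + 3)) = w + 3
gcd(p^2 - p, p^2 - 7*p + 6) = p - 1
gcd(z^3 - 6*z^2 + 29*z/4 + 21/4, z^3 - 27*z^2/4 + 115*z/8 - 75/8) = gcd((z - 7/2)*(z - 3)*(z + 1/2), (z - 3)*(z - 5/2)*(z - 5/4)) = z - 3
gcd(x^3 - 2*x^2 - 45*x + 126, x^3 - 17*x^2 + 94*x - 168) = x - 6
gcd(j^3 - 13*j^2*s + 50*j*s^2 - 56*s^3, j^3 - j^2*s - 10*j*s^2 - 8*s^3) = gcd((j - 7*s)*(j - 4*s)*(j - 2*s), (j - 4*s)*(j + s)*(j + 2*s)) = -j + 4*s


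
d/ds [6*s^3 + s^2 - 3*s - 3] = 18*s^2 + 2*s - 3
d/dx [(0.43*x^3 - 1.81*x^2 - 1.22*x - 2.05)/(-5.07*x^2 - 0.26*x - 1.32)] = (-2.1801*x^4 - 0.223600000000001*x^3 - 7.4176*x^2 - 16.0086*x + 1.0774)/(25.7049*x^4 + 2.6364*x^3 + 13.4524*x^2 + 0.6864*x + 1.7424)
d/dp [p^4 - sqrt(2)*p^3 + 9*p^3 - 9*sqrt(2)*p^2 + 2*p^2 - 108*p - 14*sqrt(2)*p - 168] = 4*p^3 - 3*sqrt(2)*p^2 + 27*p^2 - 18*sqrt(2)*p + 4*p - 108 - 14*sqrt(2)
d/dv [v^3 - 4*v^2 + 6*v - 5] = 3*v^2 - 8*v + 6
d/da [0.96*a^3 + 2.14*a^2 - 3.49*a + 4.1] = 2.88*a^2 + 4.28*a - 3.49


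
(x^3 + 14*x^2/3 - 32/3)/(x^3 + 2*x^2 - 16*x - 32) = (x - 4/3)/(x - 4)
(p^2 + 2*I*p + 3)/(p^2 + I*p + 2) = (p + 3*I)/(p + 2*I)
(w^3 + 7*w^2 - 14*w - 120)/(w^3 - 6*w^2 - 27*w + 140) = (w + 6)/(w - 7)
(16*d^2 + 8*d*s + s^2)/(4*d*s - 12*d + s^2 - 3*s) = (4*d + s)/(s - 3)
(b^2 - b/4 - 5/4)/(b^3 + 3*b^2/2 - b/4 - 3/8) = 2*(4*b^2 - b - 5)/(8*b^3 + 12*b^2 - 2*b - 3)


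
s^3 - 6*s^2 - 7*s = s*(s - 7)*(s + 1)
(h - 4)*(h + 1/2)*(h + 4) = h^3 + h^2/2 - 16*h - 8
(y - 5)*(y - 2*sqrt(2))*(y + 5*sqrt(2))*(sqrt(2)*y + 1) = sqrt(2)*y^4 - 5*sqrt(2)*y^3 + 7*y^3 - 35*y^2 - 17*sqrt(2)*y^2 - 20*y + 85*sqrt(2)*y + 100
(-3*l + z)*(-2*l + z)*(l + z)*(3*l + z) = 18*l^4 + 9*l^3*z - 11*l^2*z^2 - l*z^3 + z^4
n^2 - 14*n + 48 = (n - 8)*(n - 6)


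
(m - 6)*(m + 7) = m^2 + m - 42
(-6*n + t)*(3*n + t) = -18*n^2 - 3*n*t + t^2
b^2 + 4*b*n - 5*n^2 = (b - n)*(b + 5*n)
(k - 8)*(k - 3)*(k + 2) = k^3 - 9*k^2 + 2*k + 48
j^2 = j^2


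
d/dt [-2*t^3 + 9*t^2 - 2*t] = -6*t^2 + 18*t - 2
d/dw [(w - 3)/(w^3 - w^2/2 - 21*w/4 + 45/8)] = 8*(-8*w^2 + 26*w + 27)/(32*w^5 + 16*w^4 - 304*w^3 + 72*w^2 + 810*w - 675)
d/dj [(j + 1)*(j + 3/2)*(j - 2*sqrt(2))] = 3*j^2 - 4*sqrt(2)*j + 5*j - 5*sqrt(2) + 3/2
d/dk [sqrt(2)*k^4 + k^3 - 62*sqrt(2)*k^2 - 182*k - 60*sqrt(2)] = 4*sqrt(2)*k^3 + 3*k^2 - 124*sqrt(2)*k - 182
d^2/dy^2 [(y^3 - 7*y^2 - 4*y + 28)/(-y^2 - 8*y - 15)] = 2*(-101*y^3 - 759*y^2 - 1527*y - 277)/(y^6 + 24*y^5 + 237*y^4 + 1232*y^3 + 3555*y^2 + 5400*y + 3375)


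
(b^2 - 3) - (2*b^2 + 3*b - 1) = -b^2 - 3*b - 2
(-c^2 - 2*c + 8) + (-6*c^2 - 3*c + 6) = -7*c^2 - 5*c + 14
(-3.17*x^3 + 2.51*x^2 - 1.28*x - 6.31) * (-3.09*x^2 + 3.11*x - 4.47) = 9.7953*x^5 - 17.6146*x^4 + 25.9312*x^3 + 4.2974*x^2 - 13.9025*x + 28.2057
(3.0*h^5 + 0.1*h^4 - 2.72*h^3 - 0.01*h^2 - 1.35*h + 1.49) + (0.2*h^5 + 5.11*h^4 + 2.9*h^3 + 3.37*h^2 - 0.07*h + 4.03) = 3.2*h^5 + 5.21*h^4 + 0.18*h^3 + 3.36*h^2 - 1.42*h + 5.52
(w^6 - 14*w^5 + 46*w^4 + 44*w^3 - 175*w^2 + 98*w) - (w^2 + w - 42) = w^6 - 14*w^5 + 46*w^4 + 44*w^3 - 176*w^2 + 97*w + 42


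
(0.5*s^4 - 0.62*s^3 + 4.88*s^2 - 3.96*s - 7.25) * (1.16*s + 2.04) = 0.58*s^5 + 0.3008*s^4 + 4.396*s^3 + 5.3616*s^2 - 16.4884*s - 14.79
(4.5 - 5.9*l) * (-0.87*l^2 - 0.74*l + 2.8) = 5.133*l^3 + 0.451000000000001*l^2 - 19.85*l + 12.6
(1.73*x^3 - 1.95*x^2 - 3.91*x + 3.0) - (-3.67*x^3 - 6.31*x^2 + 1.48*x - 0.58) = 5.4*x^3 + 4.36*x^2 - 5.39*x + 3.58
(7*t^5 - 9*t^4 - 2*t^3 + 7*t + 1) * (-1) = -7*t^5 + 9*t^4 + 2*t^3 - 7*t - 1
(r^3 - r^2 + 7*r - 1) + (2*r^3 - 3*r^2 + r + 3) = 3*r^3 - 4*r^2 + 8*r + 2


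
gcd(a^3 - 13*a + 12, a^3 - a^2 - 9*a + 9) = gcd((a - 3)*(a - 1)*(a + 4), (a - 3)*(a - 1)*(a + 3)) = a^2 - 4*a + 3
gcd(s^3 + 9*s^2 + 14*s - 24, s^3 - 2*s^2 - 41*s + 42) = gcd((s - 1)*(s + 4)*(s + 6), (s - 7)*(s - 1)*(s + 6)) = s^2 + 5*s - 6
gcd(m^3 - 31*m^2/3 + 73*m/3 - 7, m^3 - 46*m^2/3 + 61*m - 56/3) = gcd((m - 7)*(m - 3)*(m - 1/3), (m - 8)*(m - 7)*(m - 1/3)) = m^2 - 22*m/3 + 7/3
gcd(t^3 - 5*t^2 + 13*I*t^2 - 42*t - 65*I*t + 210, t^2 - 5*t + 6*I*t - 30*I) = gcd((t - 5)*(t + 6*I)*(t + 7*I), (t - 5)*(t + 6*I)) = t^2 + t*(-5 + 6*I) - 30*I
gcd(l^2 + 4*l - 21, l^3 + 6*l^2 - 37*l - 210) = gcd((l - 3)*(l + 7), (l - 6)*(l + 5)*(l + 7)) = l + 7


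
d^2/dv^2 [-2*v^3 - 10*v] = -12*v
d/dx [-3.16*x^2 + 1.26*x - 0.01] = 1.26 - 6.32*x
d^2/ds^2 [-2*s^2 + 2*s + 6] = -4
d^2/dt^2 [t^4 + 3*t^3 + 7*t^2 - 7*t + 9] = 12*t^2 + 18*t + 14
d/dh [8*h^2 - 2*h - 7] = 16*h - 2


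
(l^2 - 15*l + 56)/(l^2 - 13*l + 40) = (l - 7)/(l - 5)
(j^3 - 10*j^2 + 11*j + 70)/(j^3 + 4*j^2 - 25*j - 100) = (j^2 - 5*j - 14)/(j^2 + 9*j + 20)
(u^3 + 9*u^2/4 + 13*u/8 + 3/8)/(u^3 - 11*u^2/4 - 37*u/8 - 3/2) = (u + 1)/(u - 4)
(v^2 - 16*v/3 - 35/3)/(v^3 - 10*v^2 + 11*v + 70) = (v + 5/3)/(v^2 - 3*v - 10)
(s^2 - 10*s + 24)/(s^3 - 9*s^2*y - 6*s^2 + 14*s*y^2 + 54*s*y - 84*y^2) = (s - 4)/(s^2 - 9*s*y + 14*y^2)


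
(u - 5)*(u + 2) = u^2 - 3*u - 10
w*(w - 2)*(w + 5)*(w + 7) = w^4 + 10*w^3 + 11*w^2 - 70*w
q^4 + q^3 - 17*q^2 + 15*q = q*(q - 3)*(q - 1)*(q + 5)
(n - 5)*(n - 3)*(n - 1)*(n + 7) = n^4 - 2*n^3 - 40*n^2 + 146*n - 105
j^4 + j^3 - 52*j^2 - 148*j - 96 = (j - 8)*(j + 1)*(j + 2)*(j + 6)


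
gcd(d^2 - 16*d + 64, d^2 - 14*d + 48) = d - 8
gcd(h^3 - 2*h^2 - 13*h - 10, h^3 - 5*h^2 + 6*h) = 1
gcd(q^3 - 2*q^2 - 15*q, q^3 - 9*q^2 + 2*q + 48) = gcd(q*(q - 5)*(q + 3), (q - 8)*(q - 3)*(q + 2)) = 1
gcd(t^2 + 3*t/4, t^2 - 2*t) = t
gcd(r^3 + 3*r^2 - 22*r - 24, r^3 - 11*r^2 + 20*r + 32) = r^2 - 3*r - 4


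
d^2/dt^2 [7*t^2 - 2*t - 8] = 14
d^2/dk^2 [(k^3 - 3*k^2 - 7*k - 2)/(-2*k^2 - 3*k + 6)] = 2*(-11*k^3 + 186*k^2 + 180*k + 276)/(8*k^6 + 36*k^5 - 18*k^4 - 189*k^3 + 54*k^2 + 324*k - 216)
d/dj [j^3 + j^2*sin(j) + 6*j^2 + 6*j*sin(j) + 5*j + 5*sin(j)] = j^2*cos(j) + 3*j^2 + 2*j*sin(j) + 6*j*cos(j) + 12*j + 6*sin(j) + 5*cos(j) + 5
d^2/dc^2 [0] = 0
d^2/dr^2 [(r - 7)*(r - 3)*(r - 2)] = 6*r - 24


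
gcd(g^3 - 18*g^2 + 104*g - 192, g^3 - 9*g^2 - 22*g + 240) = g^2 - 14*g + 48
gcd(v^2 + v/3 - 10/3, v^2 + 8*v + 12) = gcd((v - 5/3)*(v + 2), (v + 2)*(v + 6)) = v + 2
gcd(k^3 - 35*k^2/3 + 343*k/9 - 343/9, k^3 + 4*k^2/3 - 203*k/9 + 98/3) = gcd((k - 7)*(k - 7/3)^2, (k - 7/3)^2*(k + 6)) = k^2 - 14*k/3 + 49/9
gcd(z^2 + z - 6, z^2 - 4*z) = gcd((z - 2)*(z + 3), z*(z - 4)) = 1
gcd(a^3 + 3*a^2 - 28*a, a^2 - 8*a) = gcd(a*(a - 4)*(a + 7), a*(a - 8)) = a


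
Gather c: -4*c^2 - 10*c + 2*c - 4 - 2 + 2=-4*c^2 - 8*c - 4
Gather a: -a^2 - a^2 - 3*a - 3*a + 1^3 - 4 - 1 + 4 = -2*a^2 - 6*a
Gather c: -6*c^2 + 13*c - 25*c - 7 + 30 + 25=-6*c^2 - 12*c + 48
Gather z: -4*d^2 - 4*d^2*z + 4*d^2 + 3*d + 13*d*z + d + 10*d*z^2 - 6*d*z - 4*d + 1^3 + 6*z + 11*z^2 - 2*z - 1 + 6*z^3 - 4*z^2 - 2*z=6*z^3 + z^2*(10*d + 7) + z*(-4*d^2 + 7*d + 2)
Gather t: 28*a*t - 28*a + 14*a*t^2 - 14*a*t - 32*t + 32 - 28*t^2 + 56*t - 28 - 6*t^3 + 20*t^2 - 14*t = -28*a - 6*t^3 + t^2*(14*a - 8) + t*(14*a + 10) + 4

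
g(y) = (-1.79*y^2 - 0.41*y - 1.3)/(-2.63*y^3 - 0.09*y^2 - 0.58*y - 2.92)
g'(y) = (-3.58*y - 0.41)/(-2.63*y^3 - 0.09*y^2 - 0.58*y - 2.92) + (-1.79*y^2 - 0.41*y - 1.3)*(7.89*y^2 + 0.18*y + 0.58)/(-2.63*y^3 - 0.09*y^2 - 0.58*y - 2.92)^2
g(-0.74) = 1.34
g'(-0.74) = -5.85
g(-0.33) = 0.51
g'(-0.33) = -0.56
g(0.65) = 0.57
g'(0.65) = 0.11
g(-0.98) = -70.17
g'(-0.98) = -14932.04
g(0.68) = 0.58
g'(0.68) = 0.08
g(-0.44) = 0.60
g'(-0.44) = -0.97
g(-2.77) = -0.26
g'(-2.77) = -0.11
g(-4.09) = -0.17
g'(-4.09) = -0.04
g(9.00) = 0.08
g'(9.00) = -0.01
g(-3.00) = -0.23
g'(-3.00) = -0.09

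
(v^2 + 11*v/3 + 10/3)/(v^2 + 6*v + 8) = (v + 5/3)/(v + 4)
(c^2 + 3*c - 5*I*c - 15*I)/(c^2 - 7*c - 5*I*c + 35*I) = (c + 3)/(c - 7)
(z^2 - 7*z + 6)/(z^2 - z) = (z - 6)/z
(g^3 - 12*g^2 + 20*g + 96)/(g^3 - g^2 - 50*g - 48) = (g^2 - 4*g - 12)/(g^2 + 7*g + 6)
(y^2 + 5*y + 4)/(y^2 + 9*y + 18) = (y^2 + 5*y + 4)/(y^2 + 9*y + 18)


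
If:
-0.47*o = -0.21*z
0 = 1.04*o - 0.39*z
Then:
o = 0.00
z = 0.00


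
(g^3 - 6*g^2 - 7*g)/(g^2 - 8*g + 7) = g*(g + 1)/(g - 1)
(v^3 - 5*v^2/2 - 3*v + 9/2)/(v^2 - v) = v - 3/2 - 9/(2*v)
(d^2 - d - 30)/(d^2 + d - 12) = (d^2 - d - 30)/(d^2 + d - 12)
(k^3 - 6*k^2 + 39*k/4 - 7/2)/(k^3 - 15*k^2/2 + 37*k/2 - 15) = (4*k^2 - 16*k + 7)/(2*(2*k^2 - 11*k + 15))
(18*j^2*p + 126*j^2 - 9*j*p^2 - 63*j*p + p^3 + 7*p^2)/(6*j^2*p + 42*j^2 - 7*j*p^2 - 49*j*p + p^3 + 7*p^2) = (-3*j + p)/(-j + p)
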